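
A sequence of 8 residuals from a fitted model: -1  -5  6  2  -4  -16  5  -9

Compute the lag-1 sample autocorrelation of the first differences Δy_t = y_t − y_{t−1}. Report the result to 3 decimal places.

First differences Δy: -4, 11, -4, -6, -12, 21, -14
Mean of differences = -1.1429
Numerator Σ(Δy_t−Δȳ)(Δy_{t+1}−Δȳ) = -527.8776
Denominator Σ(Δy_t−Δȳ)² = 960.8571
r_1(Δy) = -527.8776 / 960.8571 = -0.549

-0.549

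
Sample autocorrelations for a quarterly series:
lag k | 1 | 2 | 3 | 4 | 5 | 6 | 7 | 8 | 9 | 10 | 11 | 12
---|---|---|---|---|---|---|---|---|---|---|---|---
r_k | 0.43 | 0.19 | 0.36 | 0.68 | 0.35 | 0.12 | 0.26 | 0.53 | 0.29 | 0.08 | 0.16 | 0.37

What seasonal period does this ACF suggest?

The largest autocorrelation is r_4 = 0.68, with a weaker echo at lag 8 (0.53); the remaining lags stay at or below 0.43. The elevated value at lag 1 (0.43), dropping to 0.19 at lag 2, reflects decaying short-term dependence rather than seasonality.
The dominant spike at lag 4 indicates a seasonal period of 4.

4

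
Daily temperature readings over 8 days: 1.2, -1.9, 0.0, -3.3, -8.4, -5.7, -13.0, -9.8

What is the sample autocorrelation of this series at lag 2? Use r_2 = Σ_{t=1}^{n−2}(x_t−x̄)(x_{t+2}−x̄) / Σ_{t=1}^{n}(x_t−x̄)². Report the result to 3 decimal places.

0.280

Mean x̄ = (1.2 − 1.9 + 0.0 − 3.3 − 8.4 − 5.7 − 13.0 − 9.8)/8 = -5.1125
Deviations from mean: 6.3125, 3.2125, 5.1125, 1.8125, -3.2875, -0.5875, -7.8875, -4.6875
Σ(x_t−x̄)(x_{t+2}−x̄) = (32.2727) + (5.8227) + (-16.8073) + (-1.0648) + (25.9302) + (2.7539) = 48.9072
Denominator Σ(x_t−x̄)² = 174.9288
r_2 = 48.9072 / 174.9288 = 0.280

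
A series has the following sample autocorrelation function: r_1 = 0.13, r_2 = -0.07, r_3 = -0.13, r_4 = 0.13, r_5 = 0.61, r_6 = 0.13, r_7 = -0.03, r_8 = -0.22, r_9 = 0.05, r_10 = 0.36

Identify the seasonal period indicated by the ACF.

5

The largest autocorrelation is r_5 = 0.61, with a weaker echo at lag 10 (0.36); the remaining lags stay at or below 0.13.
The dominant spike at lag 5 indicates a seasonal period of 5.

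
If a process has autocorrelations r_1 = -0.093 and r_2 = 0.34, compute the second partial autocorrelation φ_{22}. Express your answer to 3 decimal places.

0.334

φ_{22} = (r_2 − r_1²) / (1 − r_1²)
r_1² = (-0.093)² = 0.008649
Numerator = 0.34 − 0.0086 = 0.3314; denominator = 1 − 0.0086 = 0.9914
φ_{22} = 0.3314 / 0.9914 = 0.334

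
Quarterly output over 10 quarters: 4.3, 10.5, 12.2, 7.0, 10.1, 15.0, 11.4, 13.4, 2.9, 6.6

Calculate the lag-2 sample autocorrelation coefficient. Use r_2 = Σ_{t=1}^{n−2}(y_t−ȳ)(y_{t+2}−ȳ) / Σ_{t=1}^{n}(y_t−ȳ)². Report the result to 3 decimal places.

Mean ȳ = (4.3 + 10.5 + 12.2 + 7.0 + 10.1 + 15.0 + 11.4 + 13.4 + 2.9 + 6.6)/10 = 9.3400
Numerator Σ_{t=1}^{8}(y_t−ȳ)(y_{t+2}−ȳ) = -28.0452
Denominator Σ(y_t−ȳ)² = 142.7240
r_2 = -28.0452 / 142.7240 = -0.196

-0.196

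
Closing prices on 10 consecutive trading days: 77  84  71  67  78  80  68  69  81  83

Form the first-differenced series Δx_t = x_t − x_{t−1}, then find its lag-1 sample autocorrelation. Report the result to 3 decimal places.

First differences Δx: 7, -13, -4, 11, 2, -12, 1, 12, 2
Mean of differences = 0.6667
Numerator Σ(Δx_t−Δx̄)(Δx_{t+1}−Δx̄) = -59.4444
Denominator Σ(Δx_t−Δx̄)² = 648.0000
r_1(Δx) = -59.4444 / 648.0000 = -0.092

-0.092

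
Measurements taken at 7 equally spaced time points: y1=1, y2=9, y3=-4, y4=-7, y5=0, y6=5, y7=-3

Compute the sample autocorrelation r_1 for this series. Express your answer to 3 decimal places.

-0.080

Mean ȳ = (1 + 9 − 4 − 7 + 0 + 5 − 3)/7 = 0.1429
Deviations from mean: 0.8571, 8.8571, -4.1429, -7.1429, -0.1429, 4.8571, -3.1429
Numerator Σ_{t=1}^{6}(y_t−ȳ)(y_{t+1}−ȳ) = -14.4490
Denominator Σ(y_t−ȳ)² = 180.8571
r_1 = -14.4490 / 180.8571 = -0.080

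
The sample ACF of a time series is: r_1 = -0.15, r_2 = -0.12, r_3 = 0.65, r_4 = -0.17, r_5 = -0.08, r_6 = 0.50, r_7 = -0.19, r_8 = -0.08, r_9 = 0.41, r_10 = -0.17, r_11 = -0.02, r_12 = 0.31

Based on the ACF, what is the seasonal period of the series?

3

The largest autocorrelation is r_3 = 0.65, with weaker echoes at lags 6 (0.50), 9 (0.41) and 12 (0.31); the remaining lags stay at or below -0.02.
The dominant spike at lag 3 indicates a seasonal period of 3.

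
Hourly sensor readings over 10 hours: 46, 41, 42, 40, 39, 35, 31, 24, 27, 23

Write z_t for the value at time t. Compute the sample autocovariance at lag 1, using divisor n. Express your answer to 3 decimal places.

Mean z̄ = (46 + 41 + 42 + 40 + 39 + 35 + 31 + 24 + 27 + 23)/10 = 34.8000
Σ_{t=1}^{9}(z_t−z̄)(z_{t+1}−z̄) = 390.7600
γ_1 = 390.7600 / 10 = 39.076

39.076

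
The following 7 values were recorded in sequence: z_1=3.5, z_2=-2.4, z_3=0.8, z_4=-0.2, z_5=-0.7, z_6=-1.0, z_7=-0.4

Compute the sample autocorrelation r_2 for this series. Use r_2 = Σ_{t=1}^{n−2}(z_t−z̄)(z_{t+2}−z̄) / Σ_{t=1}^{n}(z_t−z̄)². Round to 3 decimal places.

0.157

Mean z̄ = (3.5 − 2.4 + 0.8 − 0.2 − 0.7 − 1.0 − 0.4)/7 = -0.0571
Σ(z_t−z̄)(z_{t+2}−z̄) = (3.0490) + (0.3347) + (-0.5510) + (0.1347) + (0.2204) = 3.1878
Denominator Σ(z_t−z̄)² = 20.3171
r_2 = 3.1878 / 20.3171 = 0.157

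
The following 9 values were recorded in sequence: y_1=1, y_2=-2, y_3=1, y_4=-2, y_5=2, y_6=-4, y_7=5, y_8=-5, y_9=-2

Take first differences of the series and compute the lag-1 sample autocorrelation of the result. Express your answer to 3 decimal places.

-0.856

First differences Δy: -3, 3, -3, 4, -6, 9, -10, 3
Mean of differences = -0.3750
Numerator Σ(Δy_t−Δȳ)(Δy_{t+1}−Δȳ) = -229.2656
Denominator Σ(Δy_t−Δȳ)² = 267.8750
r_1(Δy) = -229.2656 / 267.8750 = -0.856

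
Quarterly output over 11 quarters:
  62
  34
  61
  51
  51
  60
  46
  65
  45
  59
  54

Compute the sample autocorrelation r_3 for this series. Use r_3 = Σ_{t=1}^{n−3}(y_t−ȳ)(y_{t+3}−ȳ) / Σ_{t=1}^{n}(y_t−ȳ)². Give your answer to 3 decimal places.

Mean ȳ = (62 + 34 + 61 + 51 + 51 + 60 + 46 + 65 + 45 + 59 + 54)/11 = 53.4545
Numerator Σ_{t=1}^{8}(y_t−ȳ)(y_{t+3}−ȳ) = -24.2562
Denominator Σ(y_t−ȳ)² = 854.7273
r_3 = -24.2562 / 854.7273 = -0.028

-0.028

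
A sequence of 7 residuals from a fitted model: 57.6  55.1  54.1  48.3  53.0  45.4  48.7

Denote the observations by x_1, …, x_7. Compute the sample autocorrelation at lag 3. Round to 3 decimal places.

-0.179

Mean x̄ = (57.6 + 55.1 + 54.1 + 48.3 + 53.0 + 45.4 + 48.7)/7 = 51.7429
Numerator Σ_{t=1}^{4}(x_t−x̄)(x_{t+3}−x̄) = -20.4198
Denominator Σ(x_t−x̄)² = 114.0571
r_3 = -20.4198 / 114.0571 = -0.179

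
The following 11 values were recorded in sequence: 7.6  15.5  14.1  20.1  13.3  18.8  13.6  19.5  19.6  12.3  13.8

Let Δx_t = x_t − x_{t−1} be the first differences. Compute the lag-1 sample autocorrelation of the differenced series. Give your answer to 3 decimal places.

-0.573

First differences Δx: 7.9, -1.4, 6.0, -6.8, 5.5, -5.2, 5.9, 0.1, -7.3, 1.5
Mean of differences = 0.6200
Numerator Σ(Δx_t−Δx̄)(Δx_{t+1}−Δx̄) = -166.4304
Denominator Σ(Δx_t−Δx̄)² = 290.4160
r_1(Δx) = -166.4304 / 290.4160 = -0.573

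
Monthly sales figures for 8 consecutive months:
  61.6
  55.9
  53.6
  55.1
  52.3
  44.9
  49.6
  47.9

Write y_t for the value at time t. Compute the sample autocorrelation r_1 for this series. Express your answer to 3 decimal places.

Mean ȳ = (61.6 + 55.9 + 53.6 + 55.1 + 52.3 + 44.9 + 49.6 + 47.9)/8 = 52.6125
Deviations from mean: 8.9875, 3.2875, 0.9875, 2.4875, -0.3125, -7.7125, -3.0125, -4.7125
Σ(y_t−ȳ)(y_{t+1}−ȳ) = (29.5464) + (3.2464) + (2.4564) + (-0.7773) + (2.4102) + (23.2339) + (14.1964) = 74.3123
Denominator Σ(y_t−ȳ)² = 189.6088
r_1 = 74.3123 / 189.6088 = 0.392

0.392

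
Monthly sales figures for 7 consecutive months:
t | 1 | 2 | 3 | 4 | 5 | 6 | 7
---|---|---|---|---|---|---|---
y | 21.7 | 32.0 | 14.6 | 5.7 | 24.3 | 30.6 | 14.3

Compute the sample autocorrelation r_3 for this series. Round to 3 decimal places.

Mean ȳ = (21.7 + 32.0 + 14.6 + 5.7 + 24.3 + 30.6 + 14.3)/7 = 20.4571
Deviations from mean: 1.2429, 11.5429, -5.8571, -14.7571, 3.8429, 10.1429, -6.1571
Σ(y_t−ȳ)(y_{t+3}−ȳ) = (-18.3410) + (44.3576) + (-59.4082) + (90.8618) = 57.4702
Denominator Σ(y_t−ȳ)² = 542.4171
r_3 = 57.4702 / 542.4171 = 0.106

0.106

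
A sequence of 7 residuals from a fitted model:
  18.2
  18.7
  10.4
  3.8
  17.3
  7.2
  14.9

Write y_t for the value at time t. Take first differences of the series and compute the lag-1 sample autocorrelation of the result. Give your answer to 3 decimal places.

-0.570

First differences Δy: 0.5, -8.3, -6.6, 13.5, -10.1, 7.7
Mean of differences = -0.5500
Numerator Σ(Δy_t−Δȳ)(Δy_{t+1}−Δȳ) = -259.2175
Denominator Σ(Δy_t−Δȳ)² = 454.4350
r_1(Δy) = -259.2175 / 454.4350 = -0.570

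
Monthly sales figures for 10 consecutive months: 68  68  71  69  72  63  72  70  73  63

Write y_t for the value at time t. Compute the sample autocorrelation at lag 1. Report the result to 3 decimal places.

Mean ȳ = (68 + 68 + 71 + 69 + 72 + 63 + 72 + 70 + 73 + 63)/10 = 68.9000
Numerator Σ_{t=1}^{9}(y_t−ȳ)(y_{t+1}−ȳ) = -53.4100
Denominator Σ(y_t−ȳ)² = 112.9000
r_1 = -53.4100 / 112.9000 = -0.473

-0.473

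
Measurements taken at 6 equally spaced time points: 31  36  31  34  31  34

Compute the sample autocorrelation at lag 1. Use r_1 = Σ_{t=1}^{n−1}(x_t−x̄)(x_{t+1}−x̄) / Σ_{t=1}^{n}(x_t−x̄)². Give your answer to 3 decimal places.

-0.790

Mean x̄ = (31 + 36 + 31 + 34 + 31 + 34)/6 = 32.8333
Σ(x_t−x̄)(x_{t+1}−x̄) = (-5.8056) + (-5.8056) + (-2.1389) + (-2.1389) + (-2.1389) = -18.0278
Denominator Σ(x_t−x̄)² = 22.8333
r_1 = -18.0278 / 22.8333 = -0.790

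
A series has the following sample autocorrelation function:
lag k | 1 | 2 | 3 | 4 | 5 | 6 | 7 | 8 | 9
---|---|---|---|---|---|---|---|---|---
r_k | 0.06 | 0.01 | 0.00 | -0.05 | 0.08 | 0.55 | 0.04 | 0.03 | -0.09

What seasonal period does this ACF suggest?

6

The largest autocorrelation is r_6 = 0.55; the remaining lags stay at or below 0.08.
The dominant spike at lag 6 indicates a seasonal period of 6.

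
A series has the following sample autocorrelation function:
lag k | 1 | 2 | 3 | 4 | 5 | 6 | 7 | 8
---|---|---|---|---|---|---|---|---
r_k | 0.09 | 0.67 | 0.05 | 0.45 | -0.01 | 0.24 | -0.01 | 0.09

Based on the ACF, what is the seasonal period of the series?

The largest autocorrelation is r_2 = 0.67, with weaker echoes at lags 4 (0.45) and 6 (0.24); the remaining lags stay at or below 0.09.
The dominant spike at lag 2 indicates a seasonal period of 2.

2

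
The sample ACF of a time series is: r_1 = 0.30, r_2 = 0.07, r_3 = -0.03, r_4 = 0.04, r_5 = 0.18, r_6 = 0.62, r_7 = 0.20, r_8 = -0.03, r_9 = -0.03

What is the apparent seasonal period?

6

The largest autocorrelation is r_6 = 0.62; the remaining lags stay at or below 0.30. The elevated value at lag 1 (0.30), dropping to 0.07 at lag 2, reflects decaying short-term dependence rather than seasonality.
The dominant spike at lag 6 indicates a seasonal period of 6.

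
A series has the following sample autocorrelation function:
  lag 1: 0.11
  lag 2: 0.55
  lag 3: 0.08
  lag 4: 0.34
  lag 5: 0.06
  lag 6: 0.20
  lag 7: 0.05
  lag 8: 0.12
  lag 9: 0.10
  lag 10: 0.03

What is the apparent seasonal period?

The largest autocorrelation is r_2 = 0.55, with weaker echoes at lags 4 (0.34) and 6 (0.20); the remaining lags stay at or below 0.12.
The dominant spike at lag 2 indicates a seasonal period of 2.

2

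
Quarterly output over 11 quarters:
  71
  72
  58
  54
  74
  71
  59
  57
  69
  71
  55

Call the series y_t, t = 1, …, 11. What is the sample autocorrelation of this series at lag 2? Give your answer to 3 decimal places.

Mean ȳ = (71 + 72 + 58 + 54 + 74 + 71 + 59 + 57 + 69 + 71 + 55)/11 = 64.6364
Numerator Σ_{t=1}^{9}(y_t−ȳ)(y_{t+2}−ȳ) = -466.9917
Denominator Σ(y_t−ȳ)² = 622.5455
r_2 = -466.9917 / 622.5455 = -0.750

-0.750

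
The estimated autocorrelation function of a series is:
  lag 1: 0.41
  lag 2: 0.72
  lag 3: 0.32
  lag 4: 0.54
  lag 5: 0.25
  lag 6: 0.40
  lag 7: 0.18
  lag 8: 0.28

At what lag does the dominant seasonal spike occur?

2

The largest autocorrelation is r_2 = 0.72, with a weaker echo at lag 4 (0.54); the remaining lags stay at or below 0.41.
The dominant spike at lag 2 indicates a seasonal period of 2.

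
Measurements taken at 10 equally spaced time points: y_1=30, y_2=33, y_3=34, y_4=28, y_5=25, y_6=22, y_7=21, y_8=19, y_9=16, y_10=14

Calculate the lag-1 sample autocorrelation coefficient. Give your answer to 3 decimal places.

Mean ȳ = (30 + 33 + 34 + 28 + 25 + 22 + 21 + 19 + 16 + 14)/10 = 24.2000
Numerator Σ_{t=1}^{9}(y_t−ȳ)(y_{t+1}−ȳ) = 325.7600
Denominator Σ(y_t−ȳ)² = 435.6000
r_1 = 325.7600 / 435.6000 = 0.748

0.748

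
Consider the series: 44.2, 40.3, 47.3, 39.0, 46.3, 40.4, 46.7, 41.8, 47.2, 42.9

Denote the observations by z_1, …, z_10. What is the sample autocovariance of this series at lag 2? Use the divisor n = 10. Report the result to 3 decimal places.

6.866

Mean z̄ = (44.2 + 40.3 + 47.3 + 39.0 + 46.3 + 40.4 + 46.7 + 41.8 + 47.2 + 42.9)/10 = 43.6100
Σ_{t=1}^{8}(z_t−z̄)(z_{t+2}−z̄) = 68.6608
γ_2 = 68.6608 / 10 = 6.866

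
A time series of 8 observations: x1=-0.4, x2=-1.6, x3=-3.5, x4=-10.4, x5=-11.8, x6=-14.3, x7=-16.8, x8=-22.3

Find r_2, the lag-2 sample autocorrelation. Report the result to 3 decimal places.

0.269

Mean x̄ = (-0.4 − 1.6 − 3.5 − 10.4 − 11.8 − 14.3 − 16.8 − 22.3)/8 = -10.1375
Deviations from mean: 9.7375, 8.5375, 6.6375, -0.2625, -1.6625, -4.1625, -6.6625, -12.1625
Numerator Σ_{t=1}^{6}(x_t−x̄)(x_{t+2}−x̄) = 114.1522
Denominator Σ(x_t−x̄)² = 424.2388
r_2 = 114.1522 / 424.2388 = 0.269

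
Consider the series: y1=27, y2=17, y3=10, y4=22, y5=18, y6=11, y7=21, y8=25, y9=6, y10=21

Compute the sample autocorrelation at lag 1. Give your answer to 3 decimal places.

-0.370

Mean ȳ = (27 + 17 + 10 + 22 + 18 + 11 + 21 + 25 + 6 + 21)/10 = 17.8000
Numerator Σ_{t=1}^{9}(y_t−ȳ)(y_{t+1}−ȳ) = -155.8400
Denominator Σ(y_t−ȳ)² = 421.6000
r_1 = -155.8400 / 421.6000 = -0.370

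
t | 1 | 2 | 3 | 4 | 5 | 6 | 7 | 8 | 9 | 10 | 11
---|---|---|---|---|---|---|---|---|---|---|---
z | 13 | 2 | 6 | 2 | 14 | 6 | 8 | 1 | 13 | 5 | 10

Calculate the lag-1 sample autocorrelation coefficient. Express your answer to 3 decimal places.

Mean z̄ = (13 + 2 + 6 + 2 + 14 + 6 + 8 + 1 + 13 + 5 + 10)/11 = 7.2727
Numerator Σ_{t=1}^{10}(z_t−z̄)(z_{t+1}−z̄) = -121.4380
Denominator Σ(z_t−z̄)² = 222.1818
r_1 = -121.4380 / 222.1818 = -0.547

-0.547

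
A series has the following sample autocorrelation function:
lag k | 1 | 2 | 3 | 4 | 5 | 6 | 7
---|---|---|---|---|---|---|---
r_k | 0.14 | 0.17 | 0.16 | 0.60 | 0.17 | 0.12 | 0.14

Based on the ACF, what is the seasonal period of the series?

4

The largest autocorrelation is r_4 = 0.60; the remaining lags stay at or below 0.17.
The dominant spike at lag 4 indicates a seasonal period of 4.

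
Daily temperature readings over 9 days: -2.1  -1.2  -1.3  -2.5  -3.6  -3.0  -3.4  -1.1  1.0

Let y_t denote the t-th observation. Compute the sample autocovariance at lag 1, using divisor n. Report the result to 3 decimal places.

Mean ȳ = (-2.1 − 1.2 − 1.3 − 2.5 − 3.6 − 3.0 − 3.4 − 1.1 + 1.0)/9 = -1.9111
Σ_{t=1}^{8}(y_t−ȳ)(y_{t+1}−ȳ) = 5.5488
γ_1 = 5.5488 / 9 = 0.617

0.617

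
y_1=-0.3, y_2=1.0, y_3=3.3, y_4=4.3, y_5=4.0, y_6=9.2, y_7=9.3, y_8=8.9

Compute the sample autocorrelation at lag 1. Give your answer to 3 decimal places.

Mean ȳ = (-0.3 + 1.0 + 3.3 + 4.3 + 4.0 + 9.2 + 9.3 + 8.9)/8 = 4.9625
Deviations from mean: -5.2625, -3.9625, -1.6625, -0.6625, -0.9625, 4.2375, 4.3375, 3.9375
Σ(y_t−ȳ)(y_{t+1}−ȳ) = (20.8527) + (6.5877) + (1.1014) + (0.6377) + (-4.0786) + (18.3802) + (17.0789) = 60.5598
Denominator Σ(y_t−ȳ)² = 99.7988
r_1 = 60.5598 / 99.7988 = 0.607

0.607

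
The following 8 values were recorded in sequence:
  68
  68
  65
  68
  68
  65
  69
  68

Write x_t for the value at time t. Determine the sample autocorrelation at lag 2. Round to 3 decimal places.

Mean x̄ = (68 + 68 + 65 + 68 + 68 + 65 + 69 + 68)/8 = 67.3750
Deviations from mean: 0.6250, 0.6250, -2.3750, 0.6250, 0.6250, -2.3750, 1.6250, 0.6250
Σ(x_t−x̄)(x_{t+2}−x̄) = (-1.4844) + (0.3906) + (-1.4844) + (-1.4844) + (1.0156) + (-1.4844) = -4.5313
Denominator Σ(x_t−x̄)² = 15.8750
r_2 = -4.5313 / 15.8750 = -0.285

-0.285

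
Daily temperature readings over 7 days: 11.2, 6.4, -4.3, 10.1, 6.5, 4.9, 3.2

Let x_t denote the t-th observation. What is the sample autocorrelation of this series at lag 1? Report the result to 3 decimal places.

-0.278

Mean x̄ = (11.2 + 6.4 − 4.3 + 10.1 + 6.5 + 4.9 + 3.2)/7 = 5.4286
Σ(x_t−x̄)(x_{t+1}−x̄) = (5.6065) + (-9.4506) + (-45.4463) + (5.0051) + (-0.5663) + (1.1780) = -43.6737
Denominator Σ(x_t−x̄)² = 157.1143
r_1 = -43.6737 / 157.1143 = -0.278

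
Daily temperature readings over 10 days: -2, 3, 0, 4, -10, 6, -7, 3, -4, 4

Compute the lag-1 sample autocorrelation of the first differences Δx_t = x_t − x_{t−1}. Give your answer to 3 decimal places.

-0.871

First differences Δx: 5, -3, 4, -14, 16, -13, 10, -7, 8
Mean of differences = 0.6667
Numerator Σ(Δx_t−Δx̄)(Δx_{t+1}−Δx̄) = -766.7778
Denominator Σ(Δx_t−Δx̄)² = 880.0000
r_1(Δx) = -766.7778 / 880.0000 = -0.871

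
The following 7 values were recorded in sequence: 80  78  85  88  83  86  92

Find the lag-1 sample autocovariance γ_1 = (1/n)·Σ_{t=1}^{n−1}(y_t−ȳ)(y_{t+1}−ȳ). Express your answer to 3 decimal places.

Mean ȳ = (80 + 78 + 85 + 88 + 83 + 86 + 92)/7 = 84.5714
Σ_{t=1}^{6}(y_t−ȳ)(y_{t+1}−ȳ) = 31.6735
γ_1 = 31.6735 / 7 = 4.525

4.525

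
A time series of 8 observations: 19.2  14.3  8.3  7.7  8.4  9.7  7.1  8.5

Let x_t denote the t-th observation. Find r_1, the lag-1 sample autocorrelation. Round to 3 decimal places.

0.383

Mean x̄ = (19.2 + 14.3 + 8.3 + 7.7 + 8.4 + 9.7 + 7.1 + 8.5)/8 = 10.4000
Deviations from mean: 8.8000, 3.9000, -2.1000, -2.7000, -2.0000, -0.7000, -3.3000, -1.9000
Σ(x_t−x̄)(x_{t+1}−x̄) = (34.3200) + (-8.1900) + (5.6700) + (5.4000) + (1.4000) + (2.3100) + (6.2700) = 47.1800
Denominator Σ(x_t−x̄)² = 123.3400
r_1 = 47.1800 / 123.3400 = 0.383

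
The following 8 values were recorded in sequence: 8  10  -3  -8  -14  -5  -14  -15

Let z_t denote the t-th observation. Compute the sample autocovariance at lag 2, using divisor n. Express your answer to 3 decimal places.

5.340

Mean z̄ = (8 + 10 − 3 − 8 − 14 − 5 − 14 − 15)/8 = -5.1250
Deviations: 13.1250, 15.1250, 2.1250, -2.8750, -8.8750, 0.1250, -8.8750, -9.8750
Σ_{t=1}^{6}(z_t−z̄)(z_{t+2}−z̄) = 42.7188
γ_2 = 42.7188 / 8 = 5.340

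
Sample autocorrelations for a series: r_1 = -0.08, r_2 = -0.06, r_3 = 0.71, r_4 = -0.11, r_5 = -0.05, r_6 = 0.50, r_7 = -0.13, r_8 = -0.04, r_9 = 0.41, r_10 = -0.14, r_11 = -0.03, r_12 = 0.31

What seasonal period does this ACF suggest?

3

The largest autocorrelation is r_3 = 0.71, with weaker echoes at lags 6 (0.50), 9 (0.41) and 12 (0.31); the remaining lags stay at or below -0.03.
The dominant spike at lag 3 indicates a seasonal period of 3.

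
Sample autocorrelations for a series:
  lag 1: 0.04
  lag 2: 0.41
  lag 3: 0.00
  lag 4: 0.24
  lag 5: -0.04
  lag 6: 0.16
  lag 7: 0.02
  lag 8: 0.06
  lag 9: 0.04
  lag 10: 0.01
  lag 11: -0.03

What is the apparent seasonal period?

The largest autocorrelation is r_2 = 0.41, with weaker echoes at lags 4 (0.24) and 6 (0.16); the remaining lags stay at or below 0.06.
The dominant spike at lag 2 indicates a seasonal period of 2.

2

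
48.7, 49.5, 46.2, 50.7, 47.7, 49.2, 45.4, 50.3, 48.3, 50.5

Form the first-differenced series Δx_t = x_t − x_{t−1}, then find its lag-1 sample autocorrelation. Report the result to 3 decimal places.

First differences Δx: 0.8, -3.3, 4.5, -3.0, 1.5, -3.8, 4.9, -2.0, 2.2
Mean of differences = 0.2000
Numerator Σ(Δx_t−Δx̄)(Δx_{t+1}−Δx̄) = -73.8100
Denominator Σ(Δx_t−Δx̄)² = 89.9600
r_1(Δx) = -73.8100 / 89.9600 = -0.820

-0.820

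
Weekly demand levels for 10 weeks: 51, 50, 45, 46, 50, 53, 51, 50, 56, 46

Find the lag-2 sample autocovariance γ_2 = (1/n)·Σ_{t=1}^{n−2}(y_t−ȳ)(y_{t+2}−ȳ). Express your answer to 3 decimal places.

-1.208

Mean ȳ = (51 + 50 + 45 + 46 + 50 + 53 + 51 + 50 + 56 + 46)/10 = 49.8000
Σ_{t=1}^{8}(y_t−ȳ)(y_{t+2}−ȳ) = -12.0800
γ_2 = -12.0800 / 10 = -1.208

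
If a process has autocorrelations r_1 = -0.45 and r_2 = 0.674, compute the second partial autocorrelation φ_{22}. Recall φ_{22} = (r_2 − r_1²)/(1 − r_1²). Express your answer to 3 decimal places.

φ_{22} = (r_2 − r_1²) / (1 − r_1²)
r_1² = (-0.45)² = 0.2025
Numerator = 0.674 − 0.2025 = 0.4715; denominator = 1 − 0.2025 = 0.7975
φ_{22} = 0.4715 / 0.7975 = 0.591

0.591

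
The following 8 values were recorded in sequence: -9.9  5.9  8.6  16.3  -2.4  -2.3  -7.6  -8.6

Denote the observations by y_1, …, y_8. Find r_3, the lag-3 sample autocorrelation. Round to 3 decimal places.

-0.485

Mean ȳ = (-9.9 + 5.9 + 8.6 + 16.3 − 2.4 − 2.3 − 7.6 − 8.6)/8 = 0.0000
Numerator Σ_{t=1}^{5}(y_t−ȳ)(y_{t+3}−ȳ) = -298.5500
Denominator Σ(y_t−ȳ)² = 615.2400
r_3 = -298.5500 / 615.2400 = -0.485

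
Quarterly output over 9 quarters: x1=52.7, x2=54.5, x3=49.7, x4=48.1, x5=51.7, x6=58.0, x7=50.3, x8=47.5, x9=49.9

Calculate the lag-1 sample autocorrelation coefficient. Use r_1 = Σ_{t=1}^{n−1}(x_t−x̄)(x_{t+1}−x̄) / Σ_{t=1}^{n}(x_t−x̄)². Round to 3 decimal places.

0.094

Mean x̄ = (52.7 + 54.5 + 49.7 + 48.1 + 51.7 + 58.0 + 50.3 + 47.5 + 49.9)/9 = 51.3778
Numerator Σ_{t=1}^{8}(x_t−x̄)(x_{t+1}−x̄) = 8.2395
Denominator Σ(x_t−x̄)² = 87.3956
r_1 = 8.2395 / 87.3956 = 0.094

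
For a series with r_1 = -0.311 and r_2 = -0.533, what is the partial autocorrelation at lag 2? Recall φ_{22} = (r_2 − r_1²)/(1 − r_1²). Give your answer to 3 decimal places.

φ_{22} = (r_2 − r_1²) / (1 − r_1²)
r_1² = (-0.311)² = 0.096721
Numerator = -0.533 − 0.0967 = -0.6297; denominator = 1 − 0.0967 = 0.9033
φ_{22} = -0.6297 / 0.9033 = -0.697

-0.697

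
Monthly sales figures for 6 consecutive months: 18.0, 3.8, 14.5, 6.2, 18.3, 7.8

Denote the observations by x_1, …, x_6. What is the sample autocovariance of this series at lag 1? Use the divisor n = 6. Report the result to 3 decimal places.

Mean x̄ = (18.0 + 3.8 + 14.5 + 6.2 + 18.3 + 7.8)/6 = 11.4333
Σ_{t=1}^{5}(x_t−x̄)(x_{t+1}−x̄) = -150.4678
γ_1 = -150.4678 / 6 = -25.078

-25.078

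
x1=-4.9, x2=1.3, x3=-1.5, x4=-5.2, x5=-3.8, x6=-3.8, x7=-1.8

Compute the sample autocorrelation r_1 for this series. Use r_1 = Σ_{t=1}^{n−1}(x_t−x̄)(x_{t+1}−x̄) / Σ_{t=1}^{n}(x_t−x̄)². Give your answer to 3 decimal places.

-0.126

Mean x̄ = (-4.9 + 1.3 − 1.5 − 5.2 − 3.8 − 3.8 − 1.8)/7 = -2.8143
Deviations from mean: -2.0857, 4.1143, 1.3143, -2.3857, -0.9857, -0.9857, 1.0143
Σ(x_t−x̄)(x_{t+1}−x̄) = (-8.5812) + (5.4073) + (-3.1355) + (2.3516) + (0.9716) + (-0.9998) = -3.9859
Denominator Σ(x_t−x̄)² = 31.6686
r_1 = -3.9859 / 31.6686 = -0.126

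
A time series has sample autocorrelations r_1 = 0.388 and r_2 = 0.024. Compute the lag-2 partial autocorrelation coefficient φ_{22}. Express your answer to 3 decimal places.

-0.149

φ_{22} = (r_2 − r_1²) / (1 − r_1²)
r_1² = (0.388)² = 0.150544
Numerator = 0.024 − 0.1505 = -0.1265; denominator = 1 − 0.1505 = 0.8495
φ_{22} = -0.1265 / 0.8495 = -0.149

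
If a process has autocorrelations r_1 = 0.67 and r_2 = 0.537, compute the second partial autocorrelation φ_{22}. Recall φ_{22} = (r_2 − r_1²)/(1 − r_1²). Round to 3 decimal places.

φ_{22} = (r_2 − r_1²) / (1 − r_1²)
r_1² = (0.67)² = 0.4489
Numerator = 0.537 − 0.4489 = 0.0881; denominator = 1 − 0.4489 = 0.5511
φ_{22} = 0.0881 / 0.5511 = 0.160

0.160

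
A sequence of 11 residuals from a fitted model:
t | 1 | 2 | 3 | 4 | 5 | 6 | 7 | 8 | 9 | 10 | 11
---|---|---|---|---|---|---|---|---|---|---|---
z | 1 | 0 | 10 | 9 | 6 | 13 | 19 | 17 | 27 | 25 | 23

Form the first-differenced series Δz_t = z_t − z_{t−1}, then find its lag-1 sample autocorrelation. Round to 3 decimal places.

-0.400

First differences Δz: -1, 10, -1, -3, 7, 6, -2, 10, -2, -2
Mean of differences = 2.2000
Numerator Σ(Δz_t−Δz̄)(Δz_{t+1}−Δz̄) = -103.8400
Denominator Σ(Δz_t−Δz̄)² = 259.6000
r_1(Δz) = -103.8400 / 259.6000 = -0.400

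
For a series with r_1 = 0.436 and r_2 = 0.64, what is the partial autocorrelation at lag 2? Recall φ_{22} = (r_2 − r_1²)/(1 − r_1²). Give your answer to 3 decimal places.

0.556

φ_{22} = (r_2 − r_1²) / (1 − r_1²)
r_1² = (0.436)² = 0.190096
Numerator = 0.64 − 0.1901 = 0.4499; denominator = 1 − 0.1901 = 0.8099
φ_{22} = 0.4499 / 0.8099 = 0.556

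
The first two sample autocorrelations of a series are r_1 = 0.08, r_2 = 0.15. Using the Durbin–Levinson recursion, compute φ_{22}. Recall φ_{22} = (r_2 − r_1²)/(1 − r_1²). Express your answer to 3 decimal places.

φ_{22} = (r_2 − r_1²) / (1 − r_1²)
r_1² = (0.08)² = 0.0064
Numerator = 0.15 − 0.0064 = 0.1436; denominator = 1 − 0.0064 = 0.9936
φ_{22} = 0.1436 / 0.9936 = 0.145

0.145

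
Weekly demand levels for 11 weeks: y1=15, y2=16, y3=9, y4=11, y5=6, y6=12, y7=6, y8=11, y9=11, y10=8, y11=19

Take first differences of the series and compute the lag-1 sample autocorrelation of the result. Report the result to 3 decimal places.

-0.516

First differences Δy: 1, -7, 2, -5, 6, -6, 5, 0, -3, 11
Mean of differences = 0.4000
Numerator Σ(Δy_t−Δȳ)(Δy_{t+1}−Δȳ) = -156.9600
Denominator Σ(Δy_t−Δȳ)² = 304.4000
r_1(Δy) = -156.9600 / 304.4000 = -0.516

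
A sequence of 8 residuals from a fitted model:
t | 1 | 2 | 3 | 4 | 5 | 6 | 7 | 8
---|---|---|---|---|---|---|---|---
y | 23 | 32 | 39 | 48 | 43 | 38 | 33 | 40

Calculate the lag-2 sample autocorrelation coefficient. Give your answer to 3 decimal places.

Mean ȳ = (23 + 32 + 39 + 48 + 43 + 38 + 33 + 40)/8 = 37.0000
Deviations from mean: -14.0000, -5.0000, 2.0000, 11.0000, 6.0000, 1.0000, -4.0000, 3.0000
Σ(y_t−ȳ)(y_{t+2}−ȳ) = (-28.0000) + (-55.0000) + (12.0000) + (11.0000) + (-24.0000) + (3.0000) = -81.0000
Denominator Σ(y_t−ȳ)² = 408.0000
r_2 = -81.0000 / 408.0000 = -0.199

-0.199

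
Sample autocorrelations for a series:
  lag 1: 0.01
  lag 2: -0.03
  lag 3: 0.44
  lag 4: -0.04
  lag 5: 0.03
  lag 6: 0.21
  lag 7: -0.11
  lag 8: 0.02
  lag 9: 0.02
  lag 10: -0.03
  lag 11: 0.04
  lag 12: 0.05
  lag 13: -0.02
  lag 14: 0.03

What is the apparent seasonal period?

3

The largest autocorrelation is r_3 = 0.44, with a weaker echo at lag 6 (0.21); the remaining lags stay at or below 0.05.
The dominant spike at lag 3 indicates a seasonal period of 3.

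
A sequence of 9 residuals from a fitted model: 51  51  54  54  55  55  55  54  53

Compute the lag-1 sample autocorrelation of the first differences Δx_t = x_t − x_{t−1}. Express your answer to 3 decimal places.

0.016

First differences Δx: 0, 3, 0, 1, 0, 0, -1, -1
Mean of differences = 0.2500
Numerator Σ(Δx_t−Δx̄)(Δx_{t+1}−Δx̄) = 0.1875
Denominator Σ(Δx_t−Δx̄)² = 11.5000
r_1(Δx) = 0.1875 / 11.5000 = 0.016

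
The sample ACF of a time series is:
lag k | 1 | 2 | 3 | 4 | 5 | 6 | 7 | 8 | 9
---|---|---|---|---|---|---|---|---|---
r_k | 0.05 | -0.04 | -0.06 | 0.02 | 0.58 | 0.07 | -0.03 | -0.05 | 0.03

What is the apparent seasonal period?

The largest autocorrelation is r_5 = 0.58; the remaining lags stay at or below 0.07.
The dominant spike at lag 5 indicates a seasonal period of 5.

5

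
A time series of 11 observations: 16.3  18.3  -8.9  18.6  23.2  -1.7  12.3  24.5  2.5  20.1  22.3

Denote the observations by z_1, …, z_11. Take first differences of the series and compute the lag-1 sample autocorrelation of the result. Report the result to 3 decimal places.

-0.484

First differences Δz: 2.0, -27.2, 27.5, 4.6, -24.9, 14.0, 12.2, -22.0, 17.6, 2.2
Mean of differences = 0.6000
Numerator Σ(Δz_t−Δz̄)(Δz_{t+1}−Δz̄) = -1586.5600
Denominator Σ(Δz_t−Δz̄)² = 3281.1000
r_1(Δz) = -1586.5600 / 3281.1000 = -0.484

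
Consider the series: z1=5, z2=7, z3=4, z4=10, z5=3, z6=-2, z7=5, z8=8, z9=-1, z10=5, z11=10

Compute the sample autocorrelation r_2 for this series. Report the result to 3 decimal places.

Mean z̄ = (5 + 7 + 4 + 10 + 3 − 2 + 5 + 8 − 1 + 5 + 10)/11 = 4.9091
Numerator Σ_{t=1}^{9}(z_t−z̄)(z_{t+2}−z̄) = -74.7438
Denominator Σ(z_t−z̄)² = 152.9091
r_2 = -74.7438 / 152.9091 = -0.489

-0.489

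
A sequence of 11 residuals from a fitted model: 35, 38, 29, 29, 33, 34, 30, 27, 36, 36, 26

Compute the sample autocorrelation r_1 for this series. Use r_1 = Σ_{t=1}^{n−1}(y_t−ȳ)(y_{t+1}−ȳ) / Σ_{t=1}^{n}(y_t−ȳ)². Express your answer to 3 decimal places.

-0.087

Mean ȳ = (35 + 38 + 29 + 29 + 33 + 34 + 30 + 27 + 36 + 36 + 26)/11 = 32.0909
Numerator Σ_{t=1}^{10}(y_t−ȳ)(y_{t+1}−ȳ) = -14.3719
Denominator Σ(y_t−ȳ)² = 164.9091
r_1 = -14.3719 / 164.9091 = -0.087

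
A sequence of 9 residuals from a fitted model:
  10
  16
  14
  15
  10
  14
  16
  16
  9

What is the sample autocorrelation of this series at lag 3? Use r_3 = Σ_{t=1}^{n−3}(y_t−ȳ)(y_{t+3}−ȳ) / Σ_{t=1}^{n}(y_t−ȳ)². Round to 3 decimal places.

Mean ȳ = (10 + 16 + 14 + 15 + 10 + 14 + 16 + 16 + 9)/9 = 13.3333
Numerator Σ_{t=1}^{6}(y_t−ȳ)(y_{t+3}−ȳ) = -21.3333
Denominator Σ(y_t−ȳ)² = 66.0000
r_3 = -21.3333 / 66.0000 = -0.323

-0.323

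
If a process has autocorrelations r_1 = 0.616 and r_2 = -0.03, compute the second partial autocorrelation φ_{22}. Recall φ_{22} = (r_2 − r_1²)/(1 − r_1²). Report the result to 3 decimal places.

φ_{22} = (r_2 − r_1²) / (1 − r_1²)
r_1² = (0.616)² = 0.379456
Numerator = -0.03 − 0.3795 = -0.4095; denominator = 1 − 0.3795 = 0.6205
φ_{22} = -0.4095 / 0.6205 = -0.660

-0.660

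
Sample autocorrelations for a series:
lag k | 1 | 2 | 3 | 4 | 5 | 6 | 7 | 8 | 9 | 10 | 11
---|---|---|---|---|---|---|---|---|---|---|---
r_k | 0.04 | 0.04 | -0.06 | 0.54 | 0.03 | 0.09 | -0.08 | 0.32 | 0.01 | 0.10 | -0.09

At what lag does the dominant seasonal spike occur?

4

The largest autocorrelation is r_4 = 0.54, with a weaker echo at lag 8 (0.32); the remaining lags stay at or below 0.10.
The dominant spike at lag 4 indicates a seasonal period of 4.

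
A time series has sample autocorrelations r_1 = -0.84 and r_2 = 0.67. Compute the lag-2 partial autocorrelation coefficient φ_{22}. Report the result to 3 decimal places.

φ_{22} = (r_2 − r_1²) / (1 − r_1²)
r_1² = (-0.84)² = 0.7056
Numerator = 0.67 − 0.7056 = -0.0356; denominator = 1 − 0.7056 = 0.2944
φ_{22} = -0.0356 / 0.2944 = -0.121

-0.121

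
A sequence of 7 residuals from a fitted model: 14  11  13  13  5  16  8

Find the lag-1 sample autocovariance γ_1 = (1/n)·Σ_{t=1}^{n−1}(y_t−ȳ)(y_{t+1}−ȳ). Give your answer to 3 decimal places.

Mean ȳ = (14 + 11 + 13 + 13 + 5 + 16 + 8)/7 = 11.4286
Σ_{t=1}^{6}(y_t−ȳ)(y_{t+1}−ȳ) = -54.4694
γ_1 = -54.4694 / 7 = -7.781

-7.781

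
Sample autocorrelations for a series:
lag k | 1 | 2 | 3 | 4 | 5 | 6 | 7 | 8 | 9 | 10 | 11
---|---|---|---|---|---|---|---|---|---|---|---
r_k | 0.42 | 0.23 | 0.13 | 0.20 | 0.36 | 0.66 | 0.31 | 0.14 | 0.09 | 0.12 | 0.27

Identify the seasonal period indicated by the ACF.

The largest autocorrelation is r_6 = 0.66; the remaining lags stay at or below 0.42. The elevated value at lag 1 (0.42), dropping to 0.23 at lag 2, reflects decaying short-term dependence rather than seasonality.
The dominant spike at lag 6 indicates a seasonal period of 6.

6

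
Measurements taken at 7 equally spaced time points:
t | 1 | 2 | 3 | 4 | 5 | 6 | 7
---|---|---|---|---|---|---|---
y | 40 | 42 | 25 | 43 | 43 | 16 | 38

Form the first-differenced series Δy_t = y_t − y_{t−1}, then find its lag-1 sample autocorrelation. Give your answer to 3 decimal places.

-0.515

First differences Δy: 2, -17, 18, 0, -27, 22
Mean of differences = -0.3333
Numerator Σ(Δy_t−Δȳ)(Δy_{t+1}−Δȳ) = -942.7778
Denominator Σ(Δy_t−Δȳ)² = 1829.3333
r_1(Δy) = -942.7778 / 1829.3333 = -0.515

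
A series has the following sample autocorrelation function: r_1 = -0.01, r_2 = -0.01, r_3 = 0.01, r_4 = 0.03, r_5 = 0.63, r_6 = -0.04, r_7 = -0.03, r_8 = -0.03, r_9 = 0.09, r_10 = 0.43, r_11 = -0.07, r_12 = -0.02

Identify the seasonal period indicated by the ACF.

The largest autocorrelation is r_5 = 0.63, with a weaker echo at lag 10 (0.43); the remaining lags stay at or below 0.09.
The dominant spike at lag 5 indicates a seasonal period of 5.

5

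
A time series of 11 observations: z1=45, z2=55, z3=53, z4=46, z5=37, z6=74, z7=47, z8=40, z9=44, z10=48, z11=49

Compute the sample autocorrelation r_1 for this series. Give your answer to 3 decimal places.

Mean z̄ = (45 + 55 + 53 + 46 + 37 + 74 + 47 + 40 + 44 + 48 + 49)/11 = 48.9091
Numerator Σ_{t=1}^{10}(z_t−z̄)(z_{t+1}−z̄) = -257.7355
Denominator Σ(z_t−z̄)² = 956.9091
r_1 = -257.7355 / 956.9091 = -0.269

-0.269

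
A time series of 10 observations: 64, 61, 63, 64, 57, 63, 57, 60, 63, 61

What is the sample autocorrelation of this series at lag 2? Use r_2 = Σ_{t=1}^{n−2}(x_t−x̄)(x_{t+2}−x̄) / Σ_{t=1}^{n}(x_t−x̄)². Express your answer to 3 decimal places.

Mean x̄ = (64 + 61 + 63 + 64 + 57 + 63 + 57 + 60 + 63 + 61)/10 = 61.3000
Numerator Σ_{t=1}^{8}(x_t−x̄)(x_{t+2}−x̄) = 10.4200
Denominator Σ(x_t−x̄)² = 62.1000
r_2 = 10.4200 / 62.1000 = 0.168

0.168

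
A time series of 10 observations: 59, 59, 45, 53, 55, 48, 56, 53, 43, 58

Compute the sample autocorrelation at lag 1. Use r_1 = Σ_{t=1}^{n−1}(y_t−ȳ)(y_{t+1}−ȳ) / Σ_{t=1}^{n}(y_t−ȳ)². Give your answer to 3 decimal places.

Mean ȳ = (59 + 59 + 45 + 53 + 55 + 48 + 56 + 53 + 43 + 58)/10 = 52.9000
Numerator Σ_{t=1}^{9}(y_t−ȳ)(y_{t+1}−ȳ) = -88.2100
Denominator Σ(y_t−ȳ)² = 298.9000
r_1 = -88.2100 / 298.9000 = -0.295

-0.295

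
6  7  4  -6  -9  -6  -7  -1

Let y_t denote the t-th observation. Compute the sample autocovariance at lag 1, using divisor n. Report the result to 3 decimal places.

Mean ȳ = (6 + 7 + 4 − 6 − 9 − 6 − 7 − 1)/8 = -1.5000
Σ_{t=1}^{7}(y_t−ȳ)(y_{t+1}−ȳ) = 175.2500
γ_1 = 175.2500 / 8 = 21.906

21.906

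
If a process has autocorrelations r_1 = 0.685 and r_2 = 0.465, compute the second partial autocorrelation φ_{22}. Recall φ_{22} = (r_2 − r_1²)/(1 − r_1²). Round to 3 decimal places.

φ_{22} = (r_2 − r_1²) / (1 − r_1²)
r_1² = (0.685)² = 0.469225
Numerator = 0.465 − 0.4692 = -0.0042; denominator = 1 − 0.4692 = 0.5308
φ_{22} = -0.0042 / 0.5308 = -0.008

-0.008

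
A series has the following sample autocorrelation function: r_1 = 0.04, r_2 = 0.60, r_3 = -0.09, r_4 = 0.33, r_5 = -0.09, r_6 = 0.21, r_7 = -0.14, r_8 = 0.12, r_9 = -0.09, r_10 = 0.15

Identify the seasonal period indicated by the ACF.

2

The largest autocorrelation is r_2 = 0.60, with weaker echoes at lags 4 (0.33), 6 (0.21) and 10 (0.15); the remaining lags stay at or below 0.12.
The dominant spike at lag 2 indicates a seasonal period of 2.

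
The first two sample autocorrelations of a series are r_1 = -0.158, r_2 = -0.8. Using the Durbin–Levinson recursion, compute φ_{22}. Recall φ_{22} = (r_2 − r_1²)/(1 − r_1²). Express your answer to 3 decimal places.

φ_{22} = (r_2 − r_1²) / (1 − r_1²)
r_1² = (-0.158)² = 0.024964
Numerator = -0.8 − 0.0250 = -0.8250; denominator = 1 − 0.0250 = 0.9750
φ_{22} = -0.8250 / 0.9750 = -0.846

-0.846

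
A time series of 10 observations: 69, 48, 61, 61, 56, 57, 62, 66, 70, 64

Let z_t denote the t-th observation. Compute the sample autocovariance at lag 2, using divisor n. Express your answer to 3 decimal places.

-0.012

Mean z̄ = (69 + 48 + 61 + 61 + 56 + 57 + 62 + 66 + 70 + 64)/10 = 61.4000
Σ_{t=1}^{8}(z_t−z̄)(z_{t+2}−z̄) = -0.1200
γ_2 = -0.1200 / 10 = -0.012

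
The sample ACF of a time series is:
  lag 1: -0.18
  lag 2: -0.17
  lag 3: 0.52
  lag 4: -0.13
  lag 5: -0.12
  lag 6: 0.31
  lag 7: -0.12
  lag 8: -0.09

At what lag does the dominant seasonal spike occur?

3

The largest autocorrelation is r_3 = 0.52, with a weaker echo at lag 6 (0.31); the remaining lags stay at or below -0.09.
The dominant spike at lag 3 indicates a seasonal period of 3.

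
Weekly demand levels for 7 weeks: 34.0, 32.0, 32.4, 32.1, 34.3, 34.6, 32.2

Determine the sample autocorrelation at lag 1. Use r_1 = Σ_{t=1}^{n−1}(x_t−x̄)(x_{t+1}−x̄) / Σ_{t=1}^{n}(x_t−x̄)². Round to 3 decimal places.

Mean x̄ = (34.0 + 32.0 + 32.4 + 32.1 + 34.3 + 34.6 + 32.2)/7 = 33.0857
Deviations from mean: 0.9143, -1.0857, -0.6857, -0.9857, 1.2143, 1.5143, -0.8857
Σ(x_t−x̄)(x_{t+1}−x̄) = (-0.9927) + (0.7445) + (0.6759) + (-1.1969) + (1.8388) + (-1.3412) = -0.2716
Denominator Σ(x_t−x̄)² = 8.0086
r_1 = -0.2716 / 8.0086 = -0.034

-0.034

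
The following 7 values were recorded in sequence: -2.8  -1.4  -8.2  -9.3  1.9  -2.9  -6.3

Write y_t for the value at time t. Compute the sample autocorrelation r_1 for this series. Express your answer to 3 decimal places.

Mean ȳ = (-2.8 − 1.4 − 8.2 − 9.3 + 1.9 − 2.9 − 6.3)/7 = -4.1429
Deviations from mean: 1.3429, 2.7429, -4.0571, -5.1571, 6.0429, 1.2429, -2.1571
Numerator Σ_{t=1}^{6}(y_t−ȳ)(y_{t+1}−ȳ) = -12.8561
Denominator Σ(y_t−ȳ)² = 95.0971
r_1 = -12.8561 / 95.0971 = -0.135

-0.135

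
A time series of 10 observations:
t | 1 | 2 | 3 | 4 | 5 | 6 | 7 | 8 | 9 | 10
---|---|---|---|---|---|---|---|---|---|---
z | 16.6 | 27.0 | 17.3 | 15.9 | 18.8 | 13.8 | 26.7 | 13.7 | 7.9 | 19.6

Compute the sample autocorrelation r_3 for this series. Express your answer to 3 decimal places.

0.159

Mean z̄ = (16.6 + 27.0 + 17.3 + 15.9 + 18.8 + 13.8 + 26.7 + 13.7 + 7.9 + 19.6)/10 = 17.7300
Σ(z_t−z̄)(z_{t+3}−z̄) = (2.0679) + (9.9189) + (1.6899) + (-16.4151) + (-4.3121) + (38.6319) + (16.7739) = 48.3553
Denominator Σ(z_t−z̄)² = 304.1610
r_3 = 48.3553 / 304.1610 = 0.159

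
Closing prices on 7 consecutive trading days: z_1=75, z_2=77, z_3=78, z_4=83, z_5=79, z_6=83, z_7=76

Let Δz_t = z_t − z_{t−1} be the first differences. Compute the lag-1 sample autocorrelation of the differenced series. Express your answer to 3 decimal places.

First differences Δz: 2, 1, 5, -4, 4, -7
Mean of differences = 0.1667
Numerator Σ(Δz_t−Δz̄)(Δz_{t+1}−Δz̄) = -58.0278
Denominator Σ(Δz_t−Δz̄)² = 110.8333
r_1(Δz) = -58.0278 / 110.8333 = -0.524

-0.524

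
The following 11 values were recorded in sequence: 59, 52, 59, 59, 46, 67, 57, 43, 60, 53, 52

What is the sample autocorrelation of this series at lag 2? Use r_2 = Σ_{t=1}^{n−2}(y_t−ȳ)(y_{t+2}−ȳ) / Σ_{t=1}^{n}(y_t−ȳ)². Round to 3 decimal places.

-0.274

Mean ȳ = (59 + 52 + 59 + 59 + 46 + 67 + 57 + 43 + 60 + 53 + 52)/11 = 55.1818
Numerator Σ_{t=1}^{9}(y_t−ȳ)(y_{t+2}−ȳ) = -128.1570
Denominator Σ(y_t−ȳ)² = 467.6364
r_2 = -128.1570 / 467.6364 = -0.274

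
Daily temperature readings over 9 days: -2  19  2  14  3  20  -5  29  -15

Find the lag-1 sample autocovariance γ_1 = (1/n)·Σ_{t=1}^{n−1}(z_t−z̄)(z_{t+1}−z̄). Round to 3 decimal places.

-132.709

Mean z̄ = (-2 + 19 + 2 + 14 + 3 + 20 − 5 + 29 − 15)/9 = 7.2222
Σ_{t=1}^{8}(z_t−z̄)(z_{t+1}−z̄) = -1194.3827
γ_1 = -1194.3827 / 9 = -132.709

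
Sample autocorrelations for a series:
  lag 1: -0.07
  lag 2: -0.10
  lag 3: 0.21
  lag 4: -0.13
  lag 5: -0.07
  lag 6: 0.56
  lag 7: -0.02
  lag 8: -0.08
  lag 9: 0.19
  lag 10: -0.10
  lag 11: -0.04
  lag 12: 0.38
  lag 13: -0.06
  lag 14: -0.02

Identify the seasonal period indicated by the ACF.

6

The largest autocorrelation is r_6 = 0.56, with a weaker echo at lag 12 (0.38); the remaining lags stay at or below 0.21.
The dominant spike at lag 6 indicates a seasonal period of 6.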